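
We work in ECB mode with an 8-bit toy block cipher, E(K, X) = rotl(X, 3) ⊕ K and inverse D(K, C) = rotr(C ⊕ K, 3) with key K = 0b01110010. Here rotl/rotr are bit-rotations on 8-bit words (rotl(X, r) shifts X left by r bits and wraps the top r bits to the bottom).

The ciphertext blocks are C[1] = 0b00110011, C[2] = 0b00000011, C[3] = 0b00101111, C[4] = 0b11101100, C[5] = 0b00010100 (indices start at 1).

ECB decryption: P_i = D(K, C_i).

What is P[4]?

P[4]: D(K, 0b11101100) = 0b11010011.

P[4] = 0b11010011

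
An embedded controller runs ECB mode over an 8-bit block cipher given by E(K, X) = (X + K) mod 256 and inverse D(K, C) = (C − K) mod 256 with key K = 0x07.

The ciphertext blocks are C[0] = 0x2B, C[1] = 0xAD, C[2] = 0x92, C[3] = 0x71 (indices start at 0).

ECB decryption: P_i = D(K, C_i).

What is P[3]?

P[3] = 0x6A

P[3]: D(K, 0x71) = 0x6A.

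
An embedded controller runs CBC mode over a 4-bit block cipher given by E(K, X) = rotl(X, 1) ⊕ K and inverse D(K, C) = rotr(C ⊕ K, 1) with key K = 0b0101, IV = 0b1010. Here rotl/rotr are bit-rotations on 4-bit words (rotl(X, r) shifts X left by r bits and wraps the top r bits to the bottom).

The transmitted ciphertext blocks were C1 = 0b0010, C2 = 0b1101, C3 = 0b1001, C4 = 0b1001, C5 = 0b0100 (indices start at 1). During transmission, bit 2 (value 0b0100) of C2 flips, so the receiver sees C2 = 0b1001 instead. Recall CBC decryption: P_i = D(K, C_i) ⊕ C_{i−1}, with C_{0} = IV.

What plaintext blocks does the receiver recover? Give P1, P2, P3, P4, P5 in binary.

Only C2 changed, to 0b1001. In CBC, a change in C_i garbles P_i and flips the same bit in P_{i+1}. Decrypting the received ciphertext:
P1: D(K, 0b0010) = 0b1011; 0b1011 ⊕ 0b1010 = 0b0001.
P2: D(K, 0b1001) = 0b0110; 0b0110 ⊕ 0b0010 = 0b0100.
P3: D(K, 0b1001) = 0b0110; 0b0110 ⊕ 0b1001 = 0b1111.
P4: D(K, 0b1001) = 0b0110; 0b0110 ⊕ 0b1001 = 0b1111.
P5: D(K, 0b0100) = 0b1000; 0b1000 ⊕ 0b1001 = 0b0001.
Blocks that differ from the original plaintext: P2, P3.

P1 = 0b0001, P2 = 0b0100, P3 = 0b1111, P4 = 0b1111, P5 = 0b0001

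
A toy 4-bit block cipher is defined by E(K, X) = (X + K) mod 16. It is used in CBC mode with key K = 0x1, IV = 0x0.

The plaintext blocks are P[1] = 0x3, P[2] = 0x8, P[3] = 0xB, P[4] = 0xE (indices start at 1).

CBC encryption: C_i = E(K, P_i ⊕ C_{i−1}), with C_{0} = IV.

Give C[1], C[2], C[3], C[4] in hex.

C[1]: P[1] ⊕ 0x0 = 0x3; E(K, 0x3) = 0x4.
C[2]: P[2] ⊕ 0x4 = 0xC; E(K, 0xC) = 0xD.
C[3]: P[3] ⊕ 0xD = 0x6; E(K, 0x6) = 0x7.
C[4]: P[4] ⊕ 0x7 = 0x9; E(K, 0x9) = 0xA.

C[1] = 0x4, C[2] = 0xD, C[3] = 0x7, C[4] = 0xA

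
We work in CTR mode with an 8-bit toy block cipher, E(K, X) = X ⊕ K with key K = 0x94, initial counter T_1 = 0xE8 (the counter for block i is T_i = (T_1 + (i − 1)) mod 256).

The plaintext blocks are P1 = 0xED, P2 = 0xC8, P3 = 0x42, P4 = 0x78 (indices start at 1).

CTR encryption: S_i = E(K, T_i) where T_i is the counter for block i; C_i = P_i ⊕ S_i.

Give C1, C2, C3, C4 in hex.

C1: T = 0xE8, S = E(K, T) = 0x7C; 0xED ⊕ 0x7C = 0x91.
C2: T = 0xE9, S = E(K, T) = 0x7D; 0xC8 ⊕ 0x7D = 0xB5.
C3: T = 0xEA, S = E(K, T) = 0x7E; 0x42 ⊕ 0x7E = 0x3C.
C4: T = 0xEB, S = E(K, T) = 0x7F; 0x78 ⊕ 0x7F = 0x07.

C1 = 0x91, C2 = 0xB5, C3 = 0x3C, C4 = 0x07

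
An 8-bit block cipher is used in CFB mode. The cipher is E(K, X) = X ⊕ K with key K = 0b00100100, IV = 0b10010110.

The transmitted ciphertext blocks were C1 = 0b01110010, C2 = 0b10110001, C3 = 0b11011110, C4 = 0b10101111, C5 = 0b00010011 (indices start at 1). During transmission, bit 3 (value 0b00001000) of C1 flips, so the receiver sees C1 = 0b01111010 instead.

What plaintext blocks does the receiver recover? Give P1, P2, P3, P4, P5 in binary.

P1 = 0b11001000, P2 = 0b11101111, P3 = 0b01001011, P4 = 0b01010101, P5 = 0b10011000

CFB decryption: P_i = C_i ⊕ E(K, C_{i−1}), with C_{0} = IV.
Only C1 changed, to 0b01111010. In CFB, a change in C_i flips the same bit in P_i and garbles P_{i+1}. Decrypting the received ciphertext:
P1: E(K, 0b10010110) = 0b10110010; 0b01111010 ⊕ 0b10110010 = 0b11001000.
P2: E(K, 0b01111010) = 0b01011110; 0b10110001 ⊕ 0b01011110 = 0b11101111.
P3: E(K, 0b10110001) = 0b10010101; 0b11011110 ⊕ 0b10010101 = 0b01001011.
P4: E(K, 0b11011110) = 0b11111010; 0b10101111 ⊕ 0b11111010 = 0b01010101.
P5: E(K, 0b10101111) = 0b10001011; 0b00010011 ⊕ 0b10001011 = 0b10011000.
Blocks that differ from the original plaintext: P1, P2.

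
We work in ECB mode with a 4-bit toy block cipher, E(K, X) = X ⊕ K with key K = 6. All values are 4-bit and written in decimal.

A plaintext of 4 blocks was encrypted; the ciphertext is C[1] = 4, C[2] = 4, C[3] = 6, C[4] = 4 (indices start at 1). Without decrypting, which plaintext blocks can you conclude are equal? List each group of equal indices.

P[1] = P[2] = P[4]

ECB encrypts each block independently with the same key, so equal ciphertext blocks imply equal plaintext blocks.
C[1] = C[2] = C[4] = 4, so P[1] = P[2] = P[4].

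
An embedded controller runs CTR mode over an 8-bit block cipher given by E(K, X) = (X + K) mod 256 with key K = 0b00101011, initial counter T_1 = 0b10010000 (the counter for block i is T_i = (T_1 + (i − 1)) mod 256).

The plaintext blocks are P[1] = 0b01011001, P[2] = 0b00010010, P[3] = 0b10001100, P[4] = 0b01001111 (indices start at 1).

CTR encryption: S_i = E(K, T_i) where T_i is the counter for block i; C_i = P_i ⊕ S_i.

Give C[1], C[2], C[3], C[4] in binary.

C[1] = 0b11100010, C[2] = 0b10101110, C[3] = 0b00110001, C[4] = 0b11110001

C[1]: T = 0b10010000, S = E(K, T) = 0b10111011; 0b01011001 ⊕ 0b10111011 = 0b11100010.
C[2]: T = 0b10010001, S = E(K, T) = 0b10111100; 0b00010010 ⊕ 0b10111100 = 0b10101110.
C[3]: T = 0b10010010, S = E(K, T) = 0b10111101; 0b10001100 ⊕ 0b10111101 = 0b00110001.
C[4]: T = 0b10010011, S = E(K, T) = 0b10111110; 0b01001111 ⊕ 0b10111110 = 0b11110001.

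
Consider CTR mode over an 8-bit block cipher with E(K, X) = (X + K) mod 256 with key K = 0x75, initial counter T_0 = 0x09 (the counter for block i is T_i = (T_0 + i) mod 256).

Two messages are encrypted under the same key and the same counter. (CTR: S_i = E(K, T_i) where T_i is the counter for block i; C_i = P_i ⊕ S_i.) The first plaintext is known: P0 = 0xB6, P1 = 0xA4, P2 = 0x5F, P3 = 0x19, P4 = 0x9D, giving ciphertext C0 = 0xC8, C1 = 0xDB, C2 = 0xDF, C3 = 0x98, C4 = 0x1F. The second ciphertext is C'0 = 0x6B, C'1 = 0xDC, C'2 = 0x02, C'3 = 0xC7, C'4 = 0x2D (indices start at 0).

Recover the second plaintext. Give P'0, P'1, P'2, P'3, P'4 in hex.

In CTR with a reused counter, both messages share the same keystream S_i, so C_i ⊕ C'_i = P_i ⊕ P'_i and thus P'_i = P_i ⊕ C_i ⊕ C'_i.
P'0: 0xB6 ⊕ 0xC8 ⊕ 0x6B = 0x15.
P'1: 0xA4 ⊕ 0xDB ⊕ 0xDC = 0xA3.
P'2: 0x5F ⊕ 0xDF ⊕ 0x02 = 0x82.
P'3: 0x19 ⊕ 0x98 ⊕ 0xC7 = 0x46.
P'4: 0x9D ⊕ 0x1F ⊕ 0x2D = 0xAF.

P'0 = 0x15, P'1 = 0xA3, P'2 = 0x82, P'3 = 0x46, P'4 = 0xAF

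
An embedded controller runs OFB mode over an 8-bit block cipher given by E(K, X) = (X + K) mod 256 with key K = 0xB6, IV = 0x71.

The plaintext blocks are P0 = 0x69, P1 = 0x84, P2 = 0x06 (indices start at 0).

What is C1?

OFB encryption: S_i = E(K, S_{i−1}) with S_{−1} = IV; C_i = P_i ⊕ S_i.
C0: S = E(K, 0x71) = 0x27; 0x69 ⊕ 0x27 = 0x4E.
C1: S = E(K, 0x27) = 0xDD; 0x84 ⊕ 0xDD = 0x59.

C1 = 0x59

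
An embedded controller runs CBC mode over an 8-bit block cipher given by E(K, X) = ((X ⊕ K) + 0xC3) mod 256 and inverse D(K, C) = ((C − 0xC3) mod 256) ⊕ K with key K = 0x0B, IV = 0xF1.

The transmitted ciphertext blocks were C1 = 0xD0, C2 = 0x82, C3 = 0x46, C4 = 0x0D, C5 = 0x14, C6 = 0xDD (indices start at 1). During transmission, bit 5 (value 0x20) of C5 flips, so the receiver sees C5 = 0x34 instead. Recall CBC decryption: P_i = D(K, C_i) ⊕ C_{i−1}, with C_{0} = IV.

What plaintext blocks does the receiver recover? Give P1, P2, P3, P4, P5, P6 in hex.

Only C5 changed, to 0x34. In CBC, a change in C_i garbles P_i and flips the same bit in P_{i+1}. Decrypting the received ciphertext:
P1: D(K, 0xD0) = 0x06; 0x06 ⊕ 0xF1 = 0xF7.
P2: D(K, 0x82) = 0xB4; 0xB4 ⊕ 0xD0 = 0x64.
P3: D(K, 0x46) = 0x88; 0x88 ⊕ 0x82 = 0x0A.
P4: D(K, 0x0D) = 0x41; 0x41 ⊕ 0x46 = 0x07.
P5: D(K, 0x34) = 0x7A; 0x7A ⊕ 0x0D = 0x77.
P6: D(K, 0xDD) = 0x11; 0x11 ⊕ 0x34 = 0x25.
Blocks that differ from the original plaintext: P5, P6.

P1 = 0xF7, P2 = 0x64, P3 = 0x0A, P4 = 0x07, P5 = 0x77, P6 = 0x25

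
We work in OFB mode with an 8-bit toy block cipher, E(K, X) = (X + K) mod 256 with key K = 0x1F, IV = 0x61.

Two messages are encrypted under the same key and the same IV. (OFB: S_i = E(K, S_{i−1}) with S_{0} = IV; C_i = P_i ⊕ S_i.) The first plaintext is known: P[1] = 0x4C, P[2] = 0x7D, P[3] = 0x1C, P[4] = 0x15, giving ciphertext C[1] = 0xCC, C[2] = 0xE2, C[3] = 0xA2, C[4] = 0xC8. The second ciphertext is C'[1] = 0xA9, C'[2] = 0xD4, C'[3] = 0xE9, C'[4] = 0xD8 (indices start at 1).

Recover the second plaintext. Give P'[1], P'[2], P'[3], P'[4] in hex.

In OFB with a reused IV, both messages share the same keystream S_i, so C_i ⊕ C'_i = P_i ⊕ P'_i and thus P'_i = P_i ⊕ C_i ⊕ C'_i.
P'[1]: 0x4C ⊕ 0xCC ⊕ 0xA9 = 0x29.
P'[2]: 0x7D ⊕ 0xE2 ⊕ 0xD4 = 0x4B.
P'[3]: 0x1C ⊕ 0xA2 ⊕ 0xE9 = 0x57.
P'[4]: 0x15 ⊕ 0xC8 ⊕ 0xD8 = 0x05.

P'[1] = 0x29, P'[2] = 0x4B, P'[3] = 0x57, P'[4] = 0x05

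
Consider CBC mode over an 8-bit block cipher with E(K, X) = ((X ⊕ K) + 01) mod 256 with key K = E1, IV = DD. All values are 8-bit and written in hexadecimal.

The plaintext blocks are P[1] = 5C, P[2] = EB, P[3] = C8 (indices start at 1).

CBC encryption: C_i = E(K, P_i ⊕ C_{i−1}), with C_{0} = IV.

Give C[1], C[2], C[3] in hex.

C[1] = 61, C[2] = 6C, C[3] = 46

C[1]: P[1] ⊕ DD = 81; E(K, 81) = 61.
C[2]: P[2] ⊕ 61 = 8A; E(K, 8A) = 6C.
C[3]: P[3] ⊕ 6C = A4; E(K, A4) = 46.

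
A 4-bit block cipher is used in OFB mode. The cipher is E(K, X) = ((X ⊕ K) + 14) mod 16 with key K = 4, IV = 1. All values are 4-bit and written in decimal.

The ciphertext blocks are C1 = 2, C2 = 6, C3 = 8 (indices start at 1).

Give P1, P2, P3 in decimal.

OFB decryption: S_i = E(K, S_{i−1}) with S_{0} = IV; P_i = C_i ⊕ S_i.
P1: S = E(K, 1) = 3; 2 ⊕ 3 = 1.
P2: S = E(K, 3) = 5; 6 ⊕ 5 = 3.
P3: S = E(K, 5) = 15; 8 ⊕ 15 = 7.

P1 = 1, P2 = 3, P3 = 7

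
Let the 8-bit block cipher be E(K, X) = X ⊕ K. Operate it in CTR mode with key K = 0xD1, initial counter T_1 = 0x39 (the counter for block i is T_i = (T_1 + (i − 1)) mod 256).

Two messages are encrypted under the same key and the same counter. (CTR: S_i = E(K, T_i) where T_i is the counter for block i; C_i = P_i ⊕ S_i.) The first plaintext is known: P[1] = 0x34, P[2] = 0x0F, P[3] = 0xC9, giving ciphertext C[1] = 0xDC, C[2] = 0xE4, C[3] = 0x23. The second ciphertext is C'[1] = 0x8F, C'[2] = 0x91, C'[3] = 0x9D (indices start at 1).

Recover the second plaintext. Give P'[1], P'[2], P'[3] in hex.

P'[1] = 0x67, P'[2] = 0x7A, P'[3] = 0x77

In CTR with a reused counter, both messages share the same keystream S_i, so C_i ⊕ C'_i = P_i ⊕ P'_i and thus P'_i = P_i ⊕ C_i ⊕ C'_i.
P'[1]: 0x34 ⊕ 0xDC ⊕ 0x8F = 0x67.
P'[2]: 0x0F ⊕ 0xE4 ⊕ 0x91 = 0x7A.
P'[3]: 0xC9 ⊕ 0x23 ⊕ 0x9D = 0x77.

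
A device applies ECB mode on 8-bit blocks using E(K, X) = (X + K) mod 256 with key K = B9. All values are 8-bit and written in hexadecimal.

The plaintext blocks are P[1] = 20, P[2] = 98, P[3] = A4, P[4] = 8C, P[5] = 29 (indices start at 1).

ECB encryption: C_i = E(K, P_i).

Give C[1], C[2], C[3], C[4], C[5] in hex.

C[1] = D9, C[2] = 51, C[3] = 5D, C[4] = 45, C[5] = E2

C[1]: E(K, 20) = D9.
C[2]: E(K, 98) = 51.
C[3]: E(K, A4) = 5D.
C[4]: E(K, 8C) = 45.
C[5]: E(K, 29) = E2.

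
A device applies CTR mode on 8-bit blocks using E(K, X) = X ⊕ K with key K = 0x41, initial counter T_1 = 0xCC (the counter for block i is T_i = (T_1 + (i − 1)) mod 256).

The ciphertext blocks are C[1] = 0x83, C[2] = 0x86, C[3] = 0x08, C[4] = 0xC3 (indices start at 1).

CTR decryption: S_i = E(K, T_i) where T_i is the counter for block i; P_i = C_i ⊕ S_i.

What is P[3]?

P[3] = 0x87

P[3]: T = 0xCE, S = E(K, T) = 0x8F; 0x08 ⊕ 0x8F = 0x87.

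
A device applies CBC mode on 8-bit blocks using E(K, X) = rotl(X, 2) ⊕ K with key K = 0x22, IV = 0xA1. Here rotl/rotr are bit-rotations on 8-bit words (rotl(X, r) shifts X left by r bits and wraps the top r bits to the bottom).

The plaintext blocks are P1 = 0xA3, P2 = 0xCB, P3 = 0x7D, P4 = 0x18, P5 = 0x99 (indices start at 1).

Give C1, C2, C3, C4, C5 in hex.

C1 = 0x2A, C2 = 0xA5, C3 = 0x41, C4 = 0x47, C5 = 0x59

CBC encryption: C_i = E(K, P_i ⊕ C_{i−1}), with C_{0} = IV.
C1: P1 ⊕ 0xA1 = 0x02; E(K, 0x02) = 0x2A.
C2: P2 ⊕ 0x2A = 0xE1; E(K, 0xE1) = 0xA5.
C3: P3 ⊕ 0xA5 = 0xD8; E(K, 0xD8) = 0x41.
C4: P4 ⊕ 0x41 = 0x59; E(K, 0x59) = 0x47.
C5: P5 ⊕ 0x47 = 0xDE; E(K, 0xDE) = 0x59.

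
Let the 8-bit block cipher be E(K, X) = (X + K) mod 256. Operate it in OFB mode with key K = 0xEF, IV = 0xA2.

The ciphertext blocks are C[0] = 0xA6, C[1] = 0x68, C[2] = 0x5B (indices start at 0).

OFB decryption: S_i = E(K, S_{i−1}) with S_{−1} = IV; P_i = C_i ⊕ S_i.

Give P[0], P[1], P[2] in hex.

P[0] = 0x37, P[1] = 0xE8, P[2] = 0x34

P[0]: S = E(K, 0xA2) = 0x91; 0xA6 ⊕ 0x91 = 0x37.
P[1]: S = E(K, 0x91) = 0x80; 0x68 ⊕ 0x80 = 0xE8.
P[2]: S = E(K, 0x80) = 0x6F; 0x5B ⊕ 0x6F = 0x34.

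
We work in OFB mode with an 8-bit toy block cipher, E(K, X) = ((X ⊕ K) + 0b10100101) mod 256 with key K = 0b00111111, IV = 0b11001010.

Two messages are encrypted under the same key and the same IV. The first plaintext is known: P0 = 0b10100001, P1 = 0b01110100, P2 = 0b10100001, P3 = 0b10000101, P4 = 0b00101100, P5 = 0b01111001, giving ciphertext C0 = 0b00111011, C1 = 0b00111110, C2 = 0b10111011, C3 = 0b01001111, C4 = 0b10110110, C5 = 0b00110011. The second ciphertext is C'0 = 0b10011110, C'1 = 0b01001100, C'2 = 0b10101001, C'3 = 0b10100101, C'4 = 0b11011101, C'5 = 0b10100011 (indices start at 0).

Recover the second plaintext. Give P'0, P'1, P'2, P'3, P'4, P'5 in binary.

P'0 = 0b00000100, P'1 = 0b00000110, P'2 = 0b10110011, P'3 = 0b01101111, P'4 = 0b01000111, P'5 = 0b11101001

In OFB with a reused IV, both messages share the same keystream S_i, so C_i ⊕ C'_i = P_i ⊕ P'_i and thus P'_i = P_i ⊕ C_i ⊕ C'_i.
P'0: 0b10100001 ⊕ 0b00111011 ⊕ 0b10011110 = 0b00000100.
P'1: 0b01110100 ⊕ 0b00111110 ⊕ 0b01001100 = 0b00000110.
P'2: 0b10100001 ⊕ 0b10111011 ⊕ 0b10101001 = 0b10110011.
P'3: 0b10000101 ⊕ 0b01001111 ⊕ 0b10100101 = 0b01101111.
P'4: 0b00101100 ⊕ 0b10110110 ⊕ 0b11011101 = 0b01000111.
P'5: 0b01111001 ⊕ 0b00110011 ⊕ 0b10100011 = 0b11101001.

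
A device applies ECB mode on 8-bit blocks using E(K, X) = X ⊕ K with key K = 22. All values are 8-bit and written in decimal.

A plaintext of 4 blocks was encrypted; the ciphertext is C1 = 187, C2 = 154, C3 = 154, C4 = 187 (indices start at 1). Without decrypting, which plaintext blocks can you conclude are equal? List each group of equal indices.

ECB encrypts each block independently with the same key, so equal ciphertext blocks imply equal plaintext blocks.
C1 = C4 = 187, so P1 = P4.
C2 = C3 = 154, so P2 = P3.

P1 = P4; P2 = P3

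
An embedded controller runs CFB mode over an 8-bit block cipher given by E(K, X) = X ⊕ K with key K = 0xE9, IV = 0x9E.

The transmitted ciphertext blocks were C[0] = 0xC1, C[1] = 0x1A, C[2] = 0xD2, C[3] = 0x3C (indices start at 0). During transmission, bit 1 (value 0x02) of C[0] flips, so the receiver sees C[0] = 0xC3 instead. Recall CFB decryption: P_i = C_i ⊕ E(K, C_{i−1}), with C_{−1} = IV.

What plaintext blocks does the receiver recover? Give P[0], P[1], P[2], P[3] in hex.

Only C[0] changed, to 0xC3. In CFB, a change in C_i flips the same bit in P_i and garbles P_{i+1}. Decrypting the received ciphertext:
P[0]: E(K, 0x9E) = 0x77; 0xC3 ⊕ 0x77 = 0xB4.
P[1]: E(K, 0xC3) = 0x2A; 0x1A ⊕ 0x2A = 0x30.
P[2]: E(K, 0x1A) = 0xF3; 0xD2 ⊕ 0xF3 = 0x21.
P[3]: E(K, 0xD2) = 0x3B; 0x3C ⊕ 0x3B = 0x07.
Blocks that differ from the original plaintext: P[0], P[1].

P[0] = 0xB4, P[1] = 0x30, P[2] = 0x21, P[3] = 0x07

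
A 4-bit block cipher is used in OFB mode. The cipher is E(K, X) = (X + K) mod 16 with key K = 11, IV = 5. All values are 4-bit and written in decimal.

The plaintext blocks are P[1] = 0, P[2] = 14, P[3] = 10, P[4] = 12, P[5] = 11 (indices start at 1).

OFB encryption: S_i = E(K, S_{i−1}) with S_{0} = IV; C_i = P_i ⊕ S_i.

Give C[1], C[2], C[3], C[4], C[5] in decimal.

C[1] = 0, C[2] = 5, C[3] = 12, C[4] = 13, C[5] = 7

C[1]: S = E(K, 5) = 0; 0 ⊕ 0 = 0.
C[2]: S = E(K, 0) = 11; 14 ⊕ 11 = 5.
C[3]: S = E(K, 11) = 6; 10 ⊕ 6 = 12.
C[4]: S = E(K, 6) = 1; 12 ⊕ 1 = 13.
C[5]: S = E(K, 1) = 12; 11 ⊕ 12 = 7.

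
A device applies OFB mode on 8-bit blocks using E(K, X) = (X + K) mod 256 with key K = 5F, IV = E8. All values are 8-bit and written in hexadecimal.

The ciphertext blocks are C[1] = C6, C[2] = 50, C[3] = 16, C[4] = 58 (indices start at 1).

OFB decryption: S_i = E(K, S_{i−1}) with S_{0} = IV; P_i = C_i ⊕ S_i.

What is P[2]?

P[2] = F6

P[1]: S = E(K, E8) = 47; C6 ⊕ 47 = 81.
P[2]: S = E(K, 47) = A6; 50 ⊕ A6 = F6.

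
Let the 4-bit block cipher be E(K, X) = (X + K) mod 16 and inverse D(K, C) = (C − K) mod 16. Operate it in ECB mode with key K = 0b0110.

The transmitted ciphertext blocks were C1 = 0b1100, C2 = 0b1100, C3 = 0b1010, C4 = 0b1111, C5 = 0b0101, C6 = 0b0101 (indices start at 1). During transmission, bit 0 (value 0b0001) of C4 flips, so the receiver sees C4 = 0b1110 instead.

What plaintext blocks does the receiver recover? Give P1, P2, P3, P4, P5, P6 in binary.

ECB decryption: P_i = D(K, C_i).
Only C4 changed, to 0b1110. In ECB, a change in C_i affects only P_i. Decrypting the received ciphertext:
P1: D(K, 0b1100) = 0b0110.
P2: D(K, 0b1100) = 0b0110.
P3: D(K, 0b1010) = 0b0100.
P4: D(K, 0b1110) = 0b1000.
P5: D(K, 0b0101) = 0b1111.
P6: D(K, 0b0101) = 0b1111.
Blocks that differ from the original plaintext: P4.

P1 = 0b0110, P2 = 0b0110, P3 = 0b0100, P4 = 0b1000, P5 = 0b1111, P6 = 0b1111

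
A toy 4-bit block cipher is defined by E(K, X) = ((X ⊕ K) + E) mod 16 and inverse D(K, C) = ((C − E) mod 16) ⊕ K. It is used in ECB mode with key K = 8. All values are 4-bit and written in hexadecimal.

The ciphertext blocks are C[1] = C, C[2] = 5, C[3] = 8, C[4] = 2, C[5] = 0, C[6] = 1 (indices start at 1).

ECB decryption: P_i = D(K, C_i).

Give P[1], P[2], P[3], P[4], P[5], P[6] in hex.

P[1] = 6, P[2] = F, P[3] = 2, P[4] = C, P[5] = A, P[6] = B

P[1]: D(K, C) = 6.
P[2]: D(K, 5) = F.
P[3]: D(K, 8) = 2.
P[4]: D(K, 2) = C.
P[5]: D(K, 0) = A.
P[6]: D(K, 1) = B.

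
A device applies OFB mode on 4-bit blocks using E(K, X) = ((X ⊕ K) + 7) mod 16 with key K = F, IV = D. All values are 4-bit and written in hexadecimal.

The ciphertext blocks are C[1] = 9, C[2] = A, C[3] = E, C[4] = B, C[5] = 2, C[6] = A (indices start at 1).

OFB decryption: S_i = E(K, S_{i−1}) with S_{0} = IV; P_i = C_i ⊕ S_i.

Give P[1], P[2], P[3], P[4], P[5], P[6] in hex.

P[1] = 0, P[2] = 7, P[3] = 7, P[4] = 6, P[5] = B, P[6] = 7

P[1]: S = E(K, D) = 9; 9 ⊕ 9 = 0.
P[2]: S = E(K, 9) = D; A ⊕ D = 7.
P[3]: S = E(K, D) = 9; E ⊕ 9 = 7.
P[4]: S = E(K, 9) = D; B ⊕ D = 6.
P[5]: S = E(K, D) = 9; 2 ⊕ 9 = B.
P[6]: S = E(K, 9) = D; A ⊕ D = 7.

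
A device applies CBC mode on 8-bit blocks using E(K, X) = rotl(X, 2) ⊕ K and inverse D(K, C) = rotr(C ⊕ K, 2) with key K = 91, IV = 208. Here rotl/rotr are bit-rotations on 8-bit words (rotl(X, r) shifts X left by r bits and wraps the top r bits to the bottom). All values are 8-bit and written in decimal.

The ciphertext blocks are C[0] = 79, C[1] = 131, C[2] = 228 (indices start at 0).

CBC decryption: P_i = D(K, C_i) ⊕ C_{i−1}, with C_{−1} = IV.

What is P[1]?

P[1]: D(K, 131) = 54; 54 ⊕ 79 = 121.

P[1] = 121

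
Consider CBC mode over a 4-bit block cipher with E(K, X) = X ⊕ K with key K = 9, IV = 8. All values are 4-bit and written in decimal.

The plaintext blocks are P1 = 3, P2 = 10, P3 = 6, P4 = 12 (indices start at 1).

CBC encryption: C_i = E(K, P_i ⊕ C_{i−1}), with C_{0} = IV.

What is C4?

C4 = 11

C1: P1 ⊕ 8 = 11; E(K, 11) = 2.
C2: P2 ⊕ 2 = 8; E(K, 8) = 1.
C3: P3 ⊕ 1 = 7; E(K, 7) = 14.
C4: P4 ⊕ 14 = 2; E(K, 2) = 11.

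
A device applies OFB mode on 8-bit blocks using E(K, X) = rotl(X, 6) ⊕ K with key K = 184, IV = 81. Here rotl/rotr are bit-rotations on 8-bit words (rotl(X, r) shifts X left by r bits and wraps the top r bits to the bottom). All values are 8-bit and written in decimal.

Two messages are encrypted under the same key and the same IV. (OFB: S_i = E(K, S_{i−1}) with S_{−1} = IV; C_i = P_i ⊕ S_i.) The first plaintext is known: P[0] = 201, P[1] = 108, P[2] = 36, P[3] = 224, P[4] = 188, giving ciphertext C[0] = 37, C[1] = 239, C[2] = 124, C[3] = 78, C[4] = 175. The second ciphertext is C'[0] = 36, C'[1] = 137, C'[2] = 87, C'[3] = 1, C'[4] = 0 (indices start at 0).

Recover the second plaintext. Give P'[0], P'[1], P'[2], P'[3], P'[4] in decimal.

In OFB with a reused IV, both messages share the same keystream S_i, so C_i ⊕ C'_i = P_i ⊕ P'_i and thus P'_i = P_i ⊕ C_i ⊕ C'_i.
P'[0]: 201 ⊕ 37 ⊕ 36 = 200.
P'[1]: 108 ⊕ 239 ⊕ 137 = 10.
P'[2]: 36 ⊕ 124 ⊕ 87 = 15.
P'[3]: 224 ⊕ 78 ⊕ 1 = 175.
P'[4]: 188 ⊕ 175 ⊕ 0 = 19.

P'[0] = 200, P'[1] = 10, P'[2] = 15, P'[3] = 175, P'[4] = 19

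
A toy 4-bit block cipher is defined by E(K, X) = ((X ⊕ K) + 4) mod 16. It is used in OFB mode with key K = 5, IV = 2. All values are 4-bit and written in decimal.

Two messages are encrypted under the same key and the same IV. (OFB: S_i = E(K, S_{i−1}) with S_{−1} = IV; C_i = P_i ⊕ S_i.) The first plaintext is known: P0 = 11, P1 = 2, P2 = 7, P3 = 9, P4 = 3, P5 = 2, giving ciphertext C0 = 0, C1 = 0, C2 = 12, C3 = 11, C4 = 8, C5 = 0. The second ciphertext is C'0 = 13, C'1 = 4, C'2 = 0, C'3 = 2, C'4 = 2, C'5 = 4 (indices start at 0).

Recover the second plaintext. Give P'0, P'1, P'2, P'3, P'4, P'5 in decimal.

In OFB with a reused IV, both messages share the same keystream S_i, so C_i ⊕ C'_i = P_i ⊕ P'_i and thus P'_i = P_i ⊕ C_i ⊕ C'_i.
P'0: 11 ⊕ 0 ⊕ 13 = 6.
P'1: 2 ⊕ 0 ⊕ 4 = 6.
P'2: 7 ⊕ 12 ⊕ 0 = 11.
P'3: 9 ⊕ 11 ⊕ 2 = 0.
P'4: 3 ⊕ 8 ⊕ 2 = 9.
P'5: 2 ⊕ 0 ⊕ 4 = 6.

P'0 = 6, P'1 = 6, P'2 = 11, P'3 = 0, P'4 = 9, P'5 = 6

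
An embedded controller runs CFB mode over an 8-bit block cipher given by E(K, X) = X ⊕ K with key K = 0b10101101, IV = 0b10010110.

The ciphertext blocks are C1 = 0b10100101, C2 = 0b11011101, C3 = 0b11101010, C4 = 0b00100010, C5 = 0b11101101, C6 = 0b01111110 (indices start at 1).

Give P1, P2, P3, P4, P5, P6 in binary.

CFB decryption: P_i = C_i ⊕ E(K, C_{i−1}), with C_{0} = IV.
P1: E(K, 0b10010110) = 0b00111011; 0b10100101 ⊕ 0b00111011 = 0b10011110.
P2: E(K, 0b10100101) = 0b00001000; 0b11011101 ⊕ 0b00001000 = 0b11010101.
P3: E(K, 0b11011101) = 0b01110000; 0b11101010 ⊕ 0b01110000 = 0b10011010.
P4: E(K, 0b11101010) = 0b01000111; 0b00100010 ⊕ 0b01000111 = 0b01100101.
P5: E(K, 0b00100010) = 0b10001111; 0b11101101 ⊕ 0b10001111 = 0b01100010.
P6: E(K, 0b11101101) = 0b01000000; 0b01111110 ⊕ 0b01000000 = 0b00111110.

P1 = 0b10011110, P2 = 0b11010101, P3 = 0b10011010, P4 = 0b01100101, P5 = 0b01100010, P6 = 0b00111110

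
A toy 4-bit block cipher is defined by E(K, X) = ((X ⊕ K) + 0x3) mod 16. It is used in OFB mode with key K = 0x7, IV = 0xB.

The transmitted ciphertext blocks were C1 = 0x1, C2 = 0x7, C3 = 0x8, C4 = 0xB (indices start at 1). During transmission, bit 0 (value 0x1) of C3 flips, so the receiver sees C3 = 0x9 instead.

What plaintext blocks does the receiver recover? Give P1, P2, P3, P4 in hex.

P1 = 0xE, P2 = 0xC, P3 = 0x6, P4 = 0x0

OFB decryption: S_i = E(K, S_{i−1}) with S_{0} = IV; P_i = C_i ⊕ S_i.
Only C3 changed, to 0x9. In OFB, a change in C_i flips the same bit in P_i only; the keystream is unaffected. Decrypting the received ciphertext:
P1: S = E(K, 0xB) = 0xF; 0x1 ⊕ 0xF = 0xE.
P2: S = E(K, 0xF) = 0xB; 0x7 ⊕ 0xB = 0xC.
P3: S = E(K, 0xB) = 0xF; 0x9 ⊕ 0xF = 0x6.
P4: S = E(K, 0xF) = 0xB; 0xB ⊕ 0xB = 0x0.
Blocks that differ from the original plaintext: P3.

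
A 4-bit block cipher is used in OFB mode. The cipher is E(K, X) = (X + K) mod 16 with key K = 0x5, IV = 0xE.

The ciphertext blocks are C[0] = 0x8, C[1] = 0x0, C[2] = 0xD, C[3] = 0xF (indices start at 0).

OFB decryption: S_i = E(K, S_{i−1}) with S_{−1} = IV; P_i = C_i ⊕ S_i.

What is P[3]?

P[3] = 0xD

P[0]: S = E(K, 0xE) = 0x3; 0x8 ⊕ 0x3 = 0xB.
P[1]: S = E(K, 0x3) = 0x8; 0x0 ⊕ 0x8 = 0x8.
P[2]: S = E(K, 0x8) = 0xD; 0xD ⊕ 0xD = 0x0.
P[3]: S = E(K, 0xD) = 0x2; 0xF ⊕ 0x2 = 0xD.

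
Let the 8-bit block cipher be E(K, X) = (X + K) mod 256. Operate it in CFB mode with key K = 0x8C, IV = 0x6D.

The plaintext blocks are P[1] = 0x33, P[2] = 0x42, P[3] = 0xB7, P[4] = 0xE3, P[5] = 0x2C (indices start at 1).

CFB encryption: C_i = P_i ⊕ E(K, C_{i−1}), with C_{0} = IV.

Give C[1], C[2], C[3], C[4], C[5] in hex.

C[1]: E(K, 0x6D) = 0xF9; 0x33 ⊕ 0xF9 = 0xCA.
C[2]: E(K, 0xCA) = 0x56; 0x42 ⊕ 0x56 = 0x14.
C[3]: E(K, 0x14) = 0xA0; 0xB7 ⊕ 0xA0 = 0x17.
C[4]: E(K, 0x17) = 0xA3; 0xE3 ⊕ 0xA3 = 0x40.
C[5]: E(K, 0x40) = 0xCC; 0x2C ⊕ 0xCC = 0xE0.

C[1] = 0xCA, C[2] = 0x14, C[3] = 0x17, C[4] = 0x40, C[5] = 0xE0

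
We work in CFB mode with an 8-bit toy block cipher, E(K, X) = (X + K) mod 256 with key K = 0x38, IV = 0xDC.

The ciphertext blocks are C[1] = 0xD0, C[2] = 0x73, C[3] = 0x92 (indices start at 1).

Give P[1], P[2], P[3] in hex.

P[1] = 0xC4, P[2] = 0x7B, P[3] = 0x39

CFB decryption: P_i = C_i ⊕ E(K, C_{i−1}), with C_{0} = IV.
P[1]: E(K, 0xDC) = 0x14; 0xD0 ⊕ 0x14 = 0xC4.
P[2]: E(K, 0xD0) = 0x08; 0x73 ⊕ 0x08 = 0x7B.
P[3]: E(K, 0x73) = 0xAB; 0x92 ⊕ 0xAB = 0x39.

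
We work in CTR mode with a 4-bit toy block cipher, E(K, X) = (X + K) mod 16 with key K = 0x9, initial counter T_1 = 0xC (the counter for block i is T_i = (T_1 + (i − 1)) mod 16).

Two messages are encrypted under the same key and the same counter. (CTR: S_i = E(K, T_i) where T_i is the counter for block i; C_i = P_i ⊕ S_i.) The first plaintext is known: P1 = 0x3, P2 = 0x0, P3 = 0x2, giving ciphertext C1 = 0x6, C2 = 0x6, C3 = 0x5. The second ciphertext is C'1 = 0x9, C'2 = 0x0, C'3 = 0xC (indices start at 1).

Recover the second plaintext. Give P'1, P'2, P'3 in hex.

In CTR with a reused counter, both messages share the same keystream S_i, so C_i ⊕ C'_i = P_i ⊕ P'_i and thus P'_i = P_i ⊕ C_i ⊕ C'_i.
P'1: 0x3 ⊕ 0x6 ⊕ 0x9 = 0xC.
P'2: 0x0 ⊕ 0x6 ⊕ 0x0 = 0x6.
P'3: 0x2 ⊕ 0x5 ⊕ 0xC = 0xB.

P'1 = 0xC, P'2 = 0x6, P'3 = 0xB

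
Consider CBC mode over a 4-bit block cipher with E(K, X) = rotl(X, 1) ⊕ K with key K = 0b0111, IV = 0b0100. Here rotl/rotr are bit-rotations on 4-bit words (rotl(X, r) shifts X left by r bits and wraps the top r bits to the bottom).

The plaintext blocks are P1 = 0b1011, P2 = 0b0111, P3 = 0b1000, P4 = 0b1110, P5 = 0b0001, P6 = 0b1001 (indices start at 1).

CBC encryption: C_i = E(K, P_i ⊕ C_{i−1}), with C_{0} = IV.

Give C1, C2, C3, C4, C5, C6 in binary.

C1 = 0b1000, C2 = 0b1000, C3 = 0b0111, C4 = 0b0100, C5 = 0b1101, C6 = 0b1111

C1: P1 ⊕ 0b0100 = 0b1111; E(K, 0b1111) = 0b1000.
C2: P2 ⊕ 0b1000 = 0b1111; E(K, 0b1111) = 0b1000.
C3: P3 ⊕ 0b1000 = 0b0000; E(K, 0b0000) = 0b0111.
C4: P4 ⊕ 0b0111 = 0b1001; E(K, 0b1001) = 0b0100.
C5: P5 ⊕ 0b0100 = 0b0101; E(K, 0b0101) = 0b1101.
C6: P6 ⊕ 0b1101 = 0b0100; E(K, 0b0100) = 0b1111.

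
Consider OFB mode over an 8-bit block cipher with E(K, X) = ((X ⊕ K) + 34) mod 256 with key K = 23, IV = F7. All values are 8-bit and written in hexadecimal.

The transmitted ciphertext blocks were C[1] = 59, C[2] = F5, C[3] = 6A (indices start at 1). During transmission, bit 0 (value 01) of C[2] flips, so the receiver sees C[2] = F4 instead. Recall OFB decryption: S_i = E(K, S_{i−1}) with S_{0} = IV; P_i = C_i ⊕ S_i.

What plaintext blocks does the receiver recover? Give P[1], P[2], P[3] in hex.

Only C[2] changed, to F4. In OFB, a change in C_i flips the same bit in P_i only; the keystream is unaffected. Decrypting the received ciphertext:
P[1]: S = E(K, F7) = 08; 59 ⊕ 08 = 51.
P[2]: S = E(K, 08) = 5F; F4 ⊕ 5F = AB.
P[3]: S = E(K, 5F) = B0; 6A ⊕ B0 = DA.
Blocks that differ from the original plaintext: P[2].

P[1] = 51, P[2] = AB, P[3] = DA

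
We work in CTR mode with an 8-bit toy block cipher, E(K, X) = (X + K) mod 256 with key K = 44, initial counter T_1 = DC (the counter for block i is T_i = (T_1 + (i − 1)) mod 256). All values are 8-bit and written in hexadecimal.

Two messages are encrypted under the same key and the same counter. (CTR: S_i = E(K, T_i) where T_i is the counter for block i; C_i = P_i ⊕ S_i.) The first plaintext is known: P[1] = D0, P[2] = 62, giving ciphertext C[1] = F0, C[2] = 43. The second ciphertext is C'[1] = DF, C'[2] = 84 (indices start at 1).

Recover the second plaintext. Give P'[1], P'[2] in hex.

P'[1] = FF, P'[2] = A5

In CTR with a reused counter, both messages share the same keystream S_i, so C_i ⊕ C'_i = P_i ⊕ P'_i and thus P'_i = P_i ⊕ C_i ⊕ C'_i.
P'[1]: D0 ⊕ F0 ⊕ DF = FF.
P'[2]: 62 ⊕ 43 ⊕ 84 = A5.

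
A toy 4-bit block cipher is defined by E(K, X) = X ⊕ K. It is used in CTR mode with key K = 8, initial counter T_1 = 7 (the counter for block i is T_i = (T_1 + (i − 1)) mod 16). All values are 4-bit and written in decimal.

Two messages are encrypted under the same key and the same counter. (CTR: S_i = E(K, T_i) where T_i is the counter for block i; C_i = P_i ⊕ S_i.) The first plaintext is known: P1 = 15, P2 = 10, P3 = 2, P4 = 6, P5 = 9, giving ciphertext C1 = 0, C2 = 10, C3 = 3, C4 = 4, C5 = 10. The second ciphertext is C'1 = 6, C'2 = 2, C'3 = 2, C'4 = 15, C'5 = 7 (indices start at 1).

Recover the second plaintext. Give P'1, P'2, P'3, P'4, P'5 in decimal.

In CTR with a reused counter, both messages share the same keystream S_i, so C_i ⊕ C'_i = P_i ⊕ P'_i and thus P'_i = P_i ⊕ C_i ⊕ C'_i.
P'1: 15 ⊕ 0 ⊕ 6 = 9.
P'2: 10 ⊕ 10 ⊕ 2 = 2.
P'3: 2 ⊕ 3 ⊕ 2 = 3.
P'4: 6 ⊕ 4 ⊕ 15 = 13.
P'5: 9 ⊕ 10 ⊕ 7 = 4.

P'1 = 9, P'2 = 2, P'3 = 3, P'4 = 13, P'5 = 4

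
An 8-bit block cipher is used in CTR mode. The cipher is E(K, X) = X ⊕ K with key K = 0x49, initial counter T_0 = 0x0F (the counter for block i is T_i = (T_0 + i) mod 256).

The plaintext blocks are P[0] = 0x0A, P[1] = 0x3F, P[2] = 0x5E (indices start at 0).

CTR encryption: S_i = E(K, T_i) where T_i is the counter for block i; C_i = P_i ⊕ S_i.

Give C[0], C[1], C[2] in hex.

C[0] = 0x4C, C[1] = 0x66, C[2] = 0x06

C[0]: T = 0x0F, S = E(K, T) = 0x46; 0x0A ⊕ 0x46 = 0x4C.
C[1]: T = 0x10, S = E(K, T) = 0x59; 0x3F ⊕ 0x59 = 0x66.
C[2]: T = 0x11, S = E(K, T) = 0x58; 0x5E ⊕ 0x58 = 0x06.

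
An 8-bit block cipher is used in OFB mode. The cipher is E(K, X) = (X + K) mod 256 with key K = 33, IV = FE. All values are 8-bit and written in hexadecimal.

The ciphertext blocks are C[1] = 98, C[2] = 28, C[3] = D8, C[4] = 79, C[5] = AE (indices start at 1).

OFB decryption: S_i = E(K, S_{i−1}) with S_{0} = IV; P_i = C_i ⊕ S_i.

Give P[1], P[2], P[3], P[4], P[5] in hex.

P[1] = A9, P[2] = 4C, P[3] = 4F, P[4] = B3, P[5] = 53

P[1]: S = E(K, FE) = 31; 98 ⊕ 31 = A9.
P[2]: S = E(K, 31) = 64; 28 ⊕ 64 = 4C.
P[3]: S = E(K, 64) = 97; D8 ⊕ 97 = 4F.
P[4]: S = E(K, 97) = CA; 79 ⊕ CA = B3.
P[5]: S = E(K, CA) = FD; AE ⊕ FD = 53.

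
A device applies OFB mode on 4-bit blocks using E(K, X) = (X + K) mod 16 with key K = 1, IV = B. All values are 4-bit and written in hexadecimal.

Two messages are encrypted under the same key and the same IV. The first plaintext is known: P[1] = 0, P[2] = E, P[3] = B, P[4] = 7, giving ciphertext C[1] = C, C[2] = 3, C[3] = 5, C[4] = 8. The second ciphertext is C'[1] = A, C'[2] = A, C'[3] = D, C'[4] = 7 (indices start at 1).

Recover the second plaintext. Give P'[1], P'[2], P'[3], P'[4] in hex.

P'[1] = 6, P'[2] = 7, P'[3] = 3, P'[4] = 8

In OFB with a reused IV, both messages share the same keystream S_i, so C_i ⊕ C'_i = P_i ⊕ P'_i and thus P'_i = P_i ⊕ C_i ⊕ C'_i.
P'[1]: 0 ⊕ C ⊕ A = 6.
P'[2]: E ⊕ 3 ⊕ A = 7.
P'[3]: B ⊕ 5 ⊕ D = 3.
P'[4]: 7 ⊕ 8 ⊕ 7 = 8.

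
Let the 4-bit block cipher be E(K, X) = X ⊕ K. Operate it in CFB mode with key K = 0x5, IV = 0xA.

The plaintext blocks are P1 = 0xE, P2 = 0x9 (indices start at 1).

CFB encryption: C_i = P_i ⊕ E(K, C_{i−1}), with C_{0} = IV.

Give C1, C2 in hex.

C1 = 0x1, C2 = 0xD

C1: E(K, 0xA) = 0xF; 0xE ⊕ 0xF = 0x1.
C2: E(K, 0x1) = 0x4; 0x9 ⊕ 0x4 = 0xD.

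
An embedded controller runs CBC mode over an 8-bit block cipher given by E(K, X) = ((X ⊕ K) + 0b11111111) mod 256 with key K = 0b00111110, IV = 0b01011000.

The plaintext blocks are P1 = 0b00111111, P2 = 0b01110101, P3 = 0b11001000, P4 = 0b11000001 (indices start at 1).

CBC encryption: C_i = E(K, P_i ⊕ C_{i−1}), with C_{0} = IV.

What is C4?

C1: P1 ⊕ 0b01011000 = 0b01100111; E(K, 0b01100111) = 0b01011000.
C2: P2 ⊕ 0b01011000 = 0b00101101; E(K, 0b00101101) = 0b00010010.
C3: P3 ⊕ 0b00010010 = 0b11011010; E(K, 0b11011010) = 0b11100011.
C4: P4 ⊕ 0b11100011 = 0b00100010; E(K, 0b00100010) = 0b00011011.

C4 = 0b00011011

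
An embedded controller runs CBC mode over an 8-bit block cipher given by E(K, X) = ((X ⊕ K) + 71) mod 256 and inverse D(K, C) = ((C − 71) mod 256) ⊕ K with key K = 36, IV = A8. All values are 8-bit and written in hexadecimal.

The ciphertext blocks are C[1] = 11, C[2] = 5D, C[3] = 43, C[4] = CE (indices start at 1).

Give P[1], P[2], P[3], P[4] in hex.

P[1] = 3E, P[2] = CB, P[3] = B9, P[4] = 28

CBC decryption: P_i = D(K, C_i) ⊕ C_{i−1}, with C_{0} = IV.
P[1]: D(K, 11) = 96; 96 ⊕ A8 = 3E.
P[2]: D(K, 5D) = DA; DA ⊕ 11 = CB.
P[3]: D(K, 43) = E4; E4 ⊕ 5D = B9.
P[4]: D(K, CE) = 6B; 6B ⊕ 43 = 28.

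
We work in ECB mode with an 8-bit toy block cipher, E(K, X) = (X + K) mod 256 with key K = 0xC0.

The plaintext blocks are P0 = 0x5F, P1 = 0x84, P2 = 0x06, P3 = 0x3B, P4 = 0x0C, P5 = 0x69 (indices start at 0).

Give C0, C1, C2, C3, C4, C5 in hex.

C0 = 0x1F, C1 = 0x44, C2 = 0xC6, C3 = 0xFB, C4 = 0xCC, C5 = 0x29

ECB encryption: C_i = E(K, P_i).
C0: E(K, 0x5F) = 0x1F.
C1: E(K, 0x84) = 0x44.
C2: E(K, 0x06) = 0xC6.
C3: E(K, 0x3B) = 0xFB.
C4: E(K, 0x0C) = 0xCC.
C5: E(K, 0x69) = 0x29.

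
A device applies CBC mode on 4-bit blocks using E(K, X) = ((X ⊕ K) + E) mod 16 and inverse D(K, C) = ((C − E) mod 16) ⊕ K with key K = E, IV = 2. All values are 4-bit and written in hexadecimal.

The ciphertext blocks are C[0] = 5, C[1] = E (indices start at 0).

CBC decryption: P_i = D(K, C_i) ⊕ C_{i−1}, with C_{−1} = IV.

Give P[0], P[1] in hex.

P[0] = B, P[1] = B

P[0]: D(K, 5) = 9; 9 ⊕ 2 = B.
P[1]: D(K, E) = E; E ⊕ 5 = B.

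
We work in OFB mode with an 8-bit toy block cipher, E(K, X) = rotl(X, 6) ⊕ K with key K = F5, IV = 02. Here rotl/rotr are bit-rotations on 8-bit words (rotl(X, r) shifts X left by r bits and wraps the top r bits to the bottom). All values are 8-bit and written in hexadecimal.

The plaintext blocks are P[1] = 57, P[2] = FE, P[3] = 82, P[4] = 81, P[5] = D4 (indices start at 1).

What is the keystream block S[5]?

75

OFB encryption: S_i = E(K, S_{i−1}) with S_{0} = IV; C_i = P_i ⊕ S_i.
C[1]: S = E(K, 02) = 75; 57 ⊕ 75 = 22.
C[2]: S = E(K, 75) = A8; FE ⊕ A8 = 56.
C[3]: S = E(K, A8) = DF; 82 ⊕ DF = 5D.
C[4]: S = E(K, DF) = 02; 81 ⊕ 02 = 83.
C[5]: S = E(K, 02) = 75; D4 ⊕ 75 = A1.
So S[5] = 75.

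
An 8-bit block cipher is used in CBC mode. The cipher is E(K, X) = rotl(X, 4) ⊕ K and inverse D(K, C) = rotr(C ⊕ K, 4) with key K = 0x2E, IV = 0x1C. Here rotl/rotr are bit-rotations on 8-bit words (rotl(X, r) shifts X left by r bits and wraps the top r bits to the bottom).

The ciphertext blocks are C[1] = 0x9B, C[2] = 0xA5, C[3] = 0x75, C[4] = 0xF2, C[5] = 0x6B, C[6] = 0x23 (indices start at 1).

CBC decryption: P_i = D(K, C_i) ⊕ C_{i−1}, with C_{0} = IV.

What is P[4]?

P[4] = 0xB8

P[4]: D(K, 0xF2) = 0xCD; 0xCD ⊕ 0x75 = 0xB8.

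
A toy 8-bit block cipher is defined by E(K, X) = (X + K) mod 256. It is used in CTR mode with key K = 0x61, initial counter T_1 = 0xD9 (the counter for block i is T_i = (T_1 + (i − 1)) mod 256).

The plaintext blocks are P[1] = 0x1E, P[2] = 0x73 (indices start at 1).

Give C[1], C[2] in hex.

CTR encryption: S_i = E(K, T_i) where T_i is the counter for block i; C_i = P_i ⊕ S_i.
C[1]: T = 0xD9, S = E(K, T) = 0x3A; 0x1E ⊕ 0x3A = 0x24.
C[2]: T = 0xDA, S = E(K, T) = 0x3B; 0x73 ⊕ 0x3B = 0x48.

C[1] = 0x24, C[2] = 0x48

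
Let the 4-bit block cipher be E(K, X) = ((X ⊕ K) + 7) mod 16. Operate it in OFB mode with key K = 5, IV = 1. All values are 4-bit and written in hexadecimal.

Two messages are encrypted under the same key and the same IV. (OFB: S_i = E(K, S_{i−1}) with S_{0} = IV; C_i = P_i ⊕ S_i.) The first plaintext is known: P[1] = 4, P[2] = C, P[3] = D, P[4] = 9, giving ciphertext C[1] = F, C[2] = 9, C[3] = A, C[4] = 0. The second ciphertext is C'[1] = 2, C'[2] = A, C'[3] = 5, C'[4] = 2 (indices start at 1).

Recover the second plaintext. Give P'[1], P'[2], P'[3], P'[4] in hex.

P'[1] = 9, P'[2] = F, P'[3] = 2, P'[4] = B

In OFB with a reused IV, both messages share the same keystream S_i, so C_i ⊕ C'_i = P_i ⊕ P'_i and thus P'_i = P_i ⊕ C_i ⊕ C'_i.
P'[1]: 4 ⊕ F ⊕ 2 = 9.
P'[2]: C ⊕ 9 ⊕ A = F.
P'[3]: D ⊕ A ⊕ 5 = 2.
P'[4]: 9 ⊕ 0 ⊕ 2 = B.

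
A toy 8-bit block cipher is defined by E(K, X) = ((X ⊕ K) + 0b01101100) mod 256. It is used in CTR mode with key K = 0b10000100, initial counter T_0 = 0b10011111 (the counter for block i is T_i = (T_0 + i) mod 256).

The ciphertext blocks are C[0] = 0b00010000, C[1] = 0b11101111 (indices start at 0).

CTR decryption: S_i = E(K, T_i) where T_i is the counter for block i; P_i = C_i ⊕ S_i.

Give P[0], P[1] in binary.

P[0] = 0b10010111, P[1] = 0b01111111

P[0]: T = 0b10011111, S = E(K, T) = 0b10000111; 0b00010000 ⊕ 0b10000111 = 0b10010111.
P[1]: T = 0b10100000, S = E(K, T) = 0b10010000; 0b11101111 ⊕ 0b10010000 = 0b01111111.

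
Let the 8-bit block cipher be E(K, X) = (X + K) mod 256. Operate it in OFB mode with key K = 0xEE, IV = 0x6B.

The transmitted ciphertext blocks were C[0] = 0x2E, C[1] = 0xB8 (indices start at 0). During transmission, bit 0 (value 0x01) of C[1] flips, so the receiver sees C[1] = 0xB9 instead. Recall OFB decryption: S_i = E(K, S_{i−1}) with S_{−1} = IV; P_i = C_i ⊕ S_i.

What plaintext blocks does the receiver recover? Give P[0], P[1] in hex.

Only C[1] changed, to 0xB9. In OFB, a change in C_i flips the same bit in P_i only; the keystream is unaffected. Decrypting the received ciphertext:
P[0]: S = E(K, 0x6B) = 0x59; 0x2E ⊕ 0x59 = 0x77.
P[1]: S = E(K, 0x59) = 0x47; 0xB9 ⊕ 0x47 = 0xFE.
Blocks that differ from the original plaintext: P[1].

P[0] = 0x77, P[1] = 0xFE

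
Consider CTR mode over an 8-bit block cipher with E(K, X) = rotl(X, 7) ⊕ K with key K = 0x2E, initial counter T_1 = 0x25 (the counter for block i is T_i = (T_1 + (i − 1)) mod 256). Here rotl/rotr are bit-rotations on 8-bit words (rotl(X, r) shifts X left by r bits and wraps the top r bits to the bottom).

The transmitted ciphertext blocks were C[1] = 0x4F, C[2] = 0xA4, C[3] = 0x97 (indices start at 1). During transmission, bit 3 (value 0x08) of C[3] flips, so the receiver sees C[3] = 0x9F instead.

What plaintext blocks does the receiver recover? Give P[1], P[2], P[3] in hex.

CTR decryption: S_i = E(K, T_i) where T_i is the counter for block i; P_i = C_i ⊕ S_i.
Only C[3] changed, to 0x9F. In CTR, a change in C_i flips the same bit in P_i only; the keystream is unaffected. Decrypting the received ciphertext:
P[1]: T = 0x25, S = E(K, T) = 0xBC; 0x4F ⊕ 0xBC = 0xF3.
P[2]: T = 0x26, S = E(K, T) = 0x3D; 0xA4 ⊕ 0x3D = 0x99.
P[3]: T = 0x27, S = E(K, T) = 0xBD; 0x9F ⊕ 0xBD = 0x22.
Blocks that differ from the original plaintext: P[3].

P[1] = 0xF3, P[2] = 0x99, P[3] = 0x22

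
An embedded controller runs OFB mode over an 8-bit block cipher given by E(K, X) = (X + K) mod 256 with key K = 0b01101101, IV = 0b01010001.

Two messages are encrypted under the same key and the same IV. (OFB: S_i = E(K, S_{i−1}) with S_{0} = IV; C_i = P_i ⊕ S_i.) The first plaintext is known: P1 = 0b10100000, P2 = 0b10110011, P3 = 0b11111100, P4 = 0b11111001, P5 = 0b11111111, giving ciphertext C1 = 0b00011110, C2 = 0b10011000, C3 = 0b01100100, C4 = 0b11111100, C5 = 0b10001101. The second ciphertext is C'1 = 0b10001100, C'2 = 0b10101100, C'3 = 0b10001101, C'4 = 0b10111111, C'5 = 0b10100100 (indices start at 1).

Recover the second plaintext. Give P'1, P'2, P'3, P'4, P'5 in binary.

P'1 = 0b00110010, P'2 = 0b10000111, P'3 = 0b00010101, P'4 = 0b10111010, P'5 = 0b11010110

In OFB with a reused IV, both messages share the same keystream S_i, so C_i ⊕ C'_i = P_i ⊕ P'_i and thus P'_i = P_i ⊕ C_i ⊕ C'_i.
P'1: 0b10100000 ⊕ 0b00011110 ⊕ 0b10001100 = 0b00110010.
P'2: 0b10110011 ⊕ 0b10011000 ⊕ 0b10101100 = 0b10000111.
P'3: 0b11111100 ⊕ 0b01100100 ⊕ 0b10001101 = 0b00010101.
P'4: 0b11111001 ⊕ 0b11111100 ⊕ 0b10111111 = 0b10111010.
P'5: 0b11111111 ⊕ 0b10001101 ⊕ 0b10100100 = 0b11010110.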